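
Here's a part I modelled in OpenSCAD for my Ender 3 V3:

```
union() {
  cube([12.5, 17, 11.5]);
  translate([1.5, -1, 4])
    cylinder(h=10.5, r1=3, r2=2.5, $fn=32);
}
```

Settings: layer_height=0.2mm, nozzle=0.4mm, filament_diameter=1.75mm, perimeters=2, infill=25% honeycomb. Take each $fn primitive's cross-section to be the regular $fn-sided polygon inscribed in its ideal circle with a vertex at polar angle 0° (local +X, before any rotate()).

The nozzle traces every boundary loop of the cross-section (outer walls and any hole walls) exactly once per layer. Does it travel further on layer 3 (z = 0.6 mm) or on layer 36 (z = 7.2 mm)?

Layer 3 (z = 0.6): the cube is present — its section is the full 12.5×17 rectangle (perimeter 59.00 mm); the cone at (1.5, -1) does not reach this height (z outside [4, 14.5]); Taking the union: only the 12.5×17 cube is present, so the union is just that shape — boundary = 59.00 mm. So its perimeter = 59.00 mm. Layer 36 (z = 7.2): the cube (footprint 12.5×17) is included at this height (perimeter 59.00 mm); the cone at (1.5, -1) contributes a regular 32-gon of circumradius 2.848 (interpolated between r1=3 and r2=2.5 at t=0.305) (perimeter = 2·32·2.848·sin(180°/32) = 17.86 mm); Merging all regions: the regions partially overlap (shared area 6.10 mm²), so the edge portions inside another operand are dropped and the merged outline is re-measured after clipping — boundary = 66.27 mm. So its perimeter = 66.27 mm. Layer 36 is larger (66.27 vs 59.00 mm).

layer 36 (z = 7.2 mm)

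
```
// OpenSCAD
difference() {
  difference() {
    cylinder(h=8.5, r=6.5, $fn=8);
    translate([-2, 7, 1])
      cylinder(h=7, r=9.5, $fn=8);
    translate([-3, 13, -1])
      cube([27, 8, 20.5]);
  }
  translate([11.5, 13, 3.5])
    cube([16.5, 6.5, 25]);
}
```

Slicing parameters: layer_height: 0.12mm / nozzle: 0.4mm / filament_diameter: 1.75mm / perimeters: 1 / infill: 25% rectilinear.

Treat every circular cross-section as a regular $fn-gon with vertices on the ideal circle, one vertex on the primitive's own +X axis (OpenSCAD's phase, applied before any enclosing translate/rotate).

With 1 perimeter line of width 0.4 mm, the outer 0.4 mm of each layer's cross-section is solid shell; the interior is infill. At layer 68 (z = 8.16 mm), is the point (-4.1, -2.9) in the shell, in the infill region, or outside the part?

infill

At z = 8.16 mm: the r=6.5 cylinder gives a regular 8-gon of circumradius 6.5 (constant along its height); the cylinder at (-2, 7) is not intersected at this z (z outside [1, 8]); the cube at (-3, 13) is present — its section is the full 27×8 rectangle; After the difference (first − rest): starting from the r=6.5 cylinder, the 27×8 cube at (-3, 13) misses the remaining region (no effect) — 1 connected region; the cube at (11.5, 13) is present — its section is the full 16.5×6.5 rectangle; Taking the first minus the rest: starting from that combined region, the 16.5×6.5 cube at (11.5, 13) misses the remaining region (no effect) — 1 connected region. Overall, the cross-section is a single solid region. The nearest boundary edge runs (-4.60, -4.60)→(-6.50, 0.00); distance from the point to it = 1.11 mm. The point is inside the cross-section and 1.11 mm from the nearest boundary — more than the 0.4 mm shell width (1 × 0.4), so it's in the infill interior.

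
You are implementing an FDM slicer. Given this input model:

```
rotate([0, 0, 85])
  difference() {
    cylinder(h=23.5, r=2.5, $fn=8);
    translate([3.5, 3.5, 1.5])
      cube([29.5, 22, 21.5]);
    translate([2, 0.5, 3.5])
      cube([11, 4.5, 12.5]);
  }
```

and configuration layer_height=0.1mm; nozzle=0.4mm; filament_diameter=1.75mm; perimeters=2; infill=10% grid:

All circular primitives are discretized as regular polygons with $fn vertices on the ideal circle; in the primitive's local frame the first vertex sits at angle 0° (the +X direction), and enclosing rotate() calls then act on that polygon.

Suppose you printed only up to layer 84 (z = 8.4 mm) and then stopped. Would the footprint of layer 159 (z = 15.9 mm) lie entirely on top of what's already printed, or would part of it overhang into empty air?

Compare the two slices. At z = 8.4: the r=2.5 cylinder gives a regular 8-gon of circumradius 2.5 (constant along its height) (area = (8/2)·2.500²·sin(360°/8) = 17.68 mm²); the 29.5×22 cube at (3.5, 3.5) contributes its full rectangle (area 649.00 mm²); the cube at (2, 0.5) (footprint 11×4.5) is included at this height (area 49.50 mm²); After the difference (first − rest): starting from the r=2.5 cylinder (17.68 mm²), the 29.5×22 cube at (3.5, 3.5) misses the remaining region (no effect); the 11×4.5 cube at (2, 0.5) partially overlaps it — only the 0.10 mm² overlap (of its 49.50 mm²) is removed, clipping the outline — area = 17.57 mm²; (whole slice rotated 85° about Z — lengths, areas and connectivity unchanged). At z = 15.9: the r=2.5 cylinder gives a regular 8-gon of circumradius 2.5 (constant along its height) (area = (8/2)·2.500²·sin(360°/8) = 17.68 mm²); the cube at (3.5, 3.5) is present — its section is the full 29.5×22 rectangle (area 649.00 mm²); the cube at (2, 0.5) (footprint 11×4.5) is included at this height (area 49.50 mm²); Subtracting the remaining from the first: starting from the r=2.5 cylinder (17.68 mm²), the 29.5×22 cube at (3.5, 3.5) misses the remaining region (no effect); the 11×4.5 cube at (2, 0.5) partially overlaps it — only the 0.10 mm² overlap (of its 49.50 mm²) is removed, clipping the outline — area = 17.57 mm²; (rotated 85° about Z; rotation is an isometry so areas/perimeters/island counts are preserved). Checking containment: the cross-section at z = 15.9 is a subset of the cross-section at z = 8.4.

entirely on top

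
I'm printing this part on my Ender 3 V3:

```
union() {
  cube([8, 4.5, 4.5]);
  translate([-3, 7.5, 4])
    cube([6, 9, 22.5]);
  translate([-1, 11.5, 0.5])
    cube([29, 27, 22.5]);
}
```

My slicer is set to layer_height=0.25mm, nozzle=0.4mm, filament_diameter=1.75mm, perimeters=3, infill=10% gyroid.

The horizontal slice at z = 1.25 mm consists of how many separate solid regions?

At z = 1.25 mm: the 8×4.5 cube contributes its full rectangle; the cube at (-3, 7.5) does not reach this height (z outside [4, 26.5]); the cube at (-1, 11.5) is present — its section is the full 29×27 rectangle; Merging all regions: the 2 present regions are separate (no shared area or edge), so areas and boundary lengths simply add and each stays a separate island — 2 connected regions. The result has 2 disconnected regions.

2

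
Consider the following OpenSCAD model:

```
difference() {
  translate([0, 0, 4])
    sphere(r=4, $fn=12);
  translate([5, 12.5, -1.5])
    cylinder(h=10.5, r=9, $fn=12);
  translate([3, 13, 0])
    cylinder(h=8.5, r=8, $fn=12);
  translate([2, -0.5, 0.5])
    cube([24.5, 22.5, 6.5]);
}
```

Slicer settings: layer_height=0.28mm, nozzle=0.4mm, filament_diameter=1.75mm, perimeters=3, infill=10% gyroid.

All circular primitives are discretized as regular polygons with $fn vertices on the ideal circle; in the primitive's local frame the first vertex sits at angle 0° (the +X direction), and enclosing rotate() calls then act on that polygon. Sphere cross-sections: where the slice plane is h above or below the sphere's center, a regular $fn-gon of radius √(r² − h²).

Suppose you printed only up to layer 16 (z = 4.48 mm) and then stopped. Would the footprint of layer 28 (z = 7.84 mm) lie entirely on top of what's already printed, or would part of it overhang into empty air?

Compare the two slices. At z = 4.48: the r=4 sphere contributes a regular 12-gon of circumradius √(4²−0.48²) = 3.971 (area = (12/2)·3.971²·sin(360°/12) = 47.31 mm²); the cylinder at (5, 12.5): section is a regular 12-gon, circumradius r=9 (area = (12/2)·9.000²·sin(360°/12) = 243.00 mm²); the r=8 cylinder at (3, 13) gives a regular 12-gon of circumradius 8 (constant along its height) (area = (12/2)·8.000²·sin(360°/12) = 192.00 mm²); the 24.5×22.5 cube at (2, -0.5) contributes its full rectangle (area 551.25 mm²); Subtracting the remaining from the first: starting from the r=4 sphere (47.31 mm²), the r=9 cylinder at (5, 12.5) misses the remaining region (no effect); the r=8 cylinder at (3, 13) misses the remaining region (no effect); the 24.5×22.5 cube at (2, -0.5) partially overlaps it — only the 5.37 mm² overlap (of its 551.25 mm²) is removed, clipping the outline — area = 41.94 mm². At z = 7.84: the sphere: section is a regular 12-gon, circumradius = √(r²−h²) = √(4²−3.84²) = 1.120 (area = (12/2)·1.120²·sin(360°/12) = 3.76 mm²); the r=9 cylinder at (5, 12.5) gives a regular 12-gon of circumradius 9 (constant along its height) (area = (12/2)·9.000²·sin(360°/12) = 243.00 mm²); the cylinder at (3, 13): section is a regular 12-gon, circumradius r=8 (area = (12/2)·8.000²·sin(360°/12) = 192.00 mm²); the cube at (2, -0.5) is absent (z outside [0.5, 7]); Subtracting the remaining from the first: starting from the r=4 sphere (3.76 mm²), the r=9 cylinder at (5, 12.5) misses the remaining region (no effect); the r=8 cylinder at (3, 13) misses the remaining region (no effect) — area = 3.76 mm². Checking containment: the cross-section at z = 7.84 is a subset of the cross-section at z = 4.48.

entirely on top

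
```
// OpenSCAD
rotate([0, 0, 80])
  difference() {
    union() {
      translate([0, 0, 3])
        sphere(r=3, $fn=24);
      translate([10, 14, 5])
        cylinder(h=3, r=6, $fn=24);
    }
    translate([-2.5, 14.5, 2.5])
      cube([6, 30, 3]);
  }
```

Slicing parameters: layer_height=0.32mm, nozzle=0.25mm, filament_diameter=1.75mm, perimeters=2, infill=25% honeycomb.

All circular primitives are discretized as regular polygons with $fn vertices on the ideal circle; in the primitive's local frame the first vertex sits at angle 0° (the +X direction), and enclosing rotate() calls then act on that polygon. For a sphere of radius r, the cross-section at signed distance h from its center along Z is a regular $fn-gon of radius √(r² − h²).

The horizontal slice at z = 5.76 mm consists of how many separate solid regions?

At z = 5.76 mm: the r=3 sphere contributes a regular 24-gon of circumradius √(3²−2.76²) = 1.176; the r=6 cylinder at (10, 14) contributes a regular 24-gon of circumradius 6; Combining (union): the 2 present regions are separate (no shared area or edge), so areas and boundary lengths simply add and each stays a separate island — 2 connected regions; the cube at (-2.5, 14.5) does not reach this height (z outside [2.5, 5.5]); Taking the first minus the rest: none of the subtracted shapes is present at this height, so that combined region is unchanged — 2 connected regions; (whole slice rotated 80° about Z — lengths, areas and connectivity unchanged). The result has 2 disconnected regions.

2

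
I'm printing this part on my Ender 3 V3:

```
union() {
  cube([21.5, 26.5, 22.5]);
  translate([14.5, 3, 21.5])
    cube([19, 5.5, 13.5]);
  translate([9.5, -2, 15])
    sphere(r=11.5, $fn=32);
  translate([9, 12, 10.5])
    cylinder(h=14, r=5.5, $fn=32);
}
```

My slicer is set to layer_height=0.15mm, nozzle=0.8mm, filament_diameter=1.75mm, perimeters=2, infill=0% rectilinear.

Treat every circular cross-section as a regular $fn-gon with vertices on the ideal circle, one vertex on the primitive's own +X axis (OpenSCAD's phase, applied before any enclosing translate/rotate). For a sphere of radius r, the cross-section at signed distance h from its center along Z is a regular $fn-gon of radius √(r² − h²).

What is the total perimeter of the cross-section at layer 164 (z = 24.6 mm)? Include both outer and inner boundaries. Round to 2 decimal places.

88.72 mm

At z = 24.6 mm: the cube is not intersected at this z (z outside [0, 22.5]); the 19×5.5 cube at (14.5, 3) contributes its full rectangle (perimeter 49.00 mm); the r=11.5 sphere at (9.5, -2) slices to a regular 32-gon of circumradius 6.332 (√(r²−h²) with h=9.6 from center) (perimeter = 2·32·6.332·sin(180°/32) = 39.72 mm); the cylinder at (9, 12) is not intersected at this z (z outside [10.5, 24.5]); Combining (union): the 2 present regions are separate (no shared area or edge), so areas and boundary lengths simply add and each stays a separate island — boundary = 88.72 mm. Overall, the cross-section has 2 separate islands. Total boundary length (outer) = 88.72 mm.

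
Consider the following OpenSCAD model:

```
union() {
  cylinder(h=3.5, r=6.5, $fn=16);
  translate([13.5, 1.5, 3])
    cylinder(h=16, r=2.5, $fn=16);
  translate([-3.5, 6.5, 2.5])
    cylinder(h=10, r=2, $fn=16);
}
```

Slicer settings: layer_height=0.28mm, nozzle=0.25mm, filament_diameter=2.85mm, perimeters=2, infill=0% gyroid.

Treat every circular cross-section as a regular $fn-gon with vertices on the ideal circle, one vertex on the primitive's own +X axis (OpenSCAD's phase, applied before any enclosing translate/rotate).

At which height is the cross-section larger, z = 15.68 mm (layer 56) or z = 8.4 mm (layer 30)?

layer 30 (z = 8.4 mm)

Layer 56 (z = 15.68): the cylinder is not intersected at this z (z outside [0, 3.5]); the r=2.5 cylinder at (13.5, 1.5) contributes a regular 16-gon of circumradius 2.5 (area = (16/2)·2.500²·sin(360°/16) = 19.13 mm²); the cylinder at (-3.5, 6.5) does not reach this height (z outside [2.5, 12.5]); Taking the union: only the r=2.5 cylinder at (13.5, 1.5) is present, so the union is just that shape — area = 19.13 mm². So its area = 19.13 mm². Layer 30 (z = 8.4): the cylinder does not reach this height (z outside [0, 3.5]); the cylinder at (13.5, 1.5): section is a regular 16-gon, circumradius r=2.5 (area = (16/2)·2.500²·sin(360°/16) = 19.13 mm²); the r=2 cylinder at (-3.5, 6.5) gives a regular 16-gon of circumradius 2 (constant along its height) (area = (16/2)·2.000²·sin(360°/16) = 12.25 mm²); Merging all regions: the 2 present regions are separate (no shared area or edge), so areas and boundary lengths simply add and each stays a separate island — area = 31.38 mm². So its area = 31.38 mm². Layer 30 is larger (31.38 vs 19.13 mm²).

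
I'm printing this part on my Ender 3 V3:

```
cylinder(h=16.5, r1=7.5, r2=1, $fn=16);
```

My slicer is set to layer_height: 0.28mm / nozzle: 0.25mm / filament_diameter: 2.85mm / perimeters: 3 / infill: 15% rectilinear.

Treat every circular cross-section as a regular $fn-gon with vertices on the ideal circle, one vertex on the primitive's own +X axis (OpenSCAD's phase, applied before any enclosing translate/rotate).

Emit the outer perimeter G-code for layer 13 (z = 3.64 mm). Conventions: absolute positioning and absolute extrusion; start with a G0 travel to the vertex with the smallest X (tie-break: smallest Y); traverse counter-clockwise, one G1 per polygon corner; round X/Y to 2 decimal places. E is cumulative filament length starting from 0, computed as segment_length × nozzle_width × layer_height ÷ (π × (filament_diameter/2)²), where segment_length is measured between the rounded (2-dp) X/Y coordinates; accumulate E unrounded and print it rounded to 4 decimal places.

At z = 3.64 mm: the cone contributes a regular 16-gon of circumradius 6.066 (interpolated between r1=7.5 and r2=1 at t=0.221). The outline is a single polygon with 16 vertices. Extrusion per mm of travel: 0.25 × 0.28 / (π × 1.425²) = 0.010973. Accumulating E over each segment gives final E = 0.4155.

G0 X-6.07 Y0.00 Z3.64
G1 X-5.60 Y-2.32 E0.0260
G1 X-4.29 Y-4.29 E0.0519
G1 X-2.32 Y-5.60 E0.0779
G1 X0.00 Y-6.07 E0.1039
G1 X2.32 Y-5.60 E0.1298
G1 X4.29 Y-4.29 E0.1558
G1 X5.60 Y-2.32 E0.1818
G1 X6.07 Y0.00 E0.2077
G1 X5.60 Y2.32 E0.2337
G1 X4.29 Y4.29 E0.2597
G1 X2.32 Y5.60 E0.2856
G1 X0.00 Y6.07 E0.3116
G1 X-2.32 Y5.60 E0.3376
G1 X-4.29 Y4.29 E0.3635
G1 X-5.60 Y2.32 E0.3895
G1 X-6.07 Y0.00 E0.4155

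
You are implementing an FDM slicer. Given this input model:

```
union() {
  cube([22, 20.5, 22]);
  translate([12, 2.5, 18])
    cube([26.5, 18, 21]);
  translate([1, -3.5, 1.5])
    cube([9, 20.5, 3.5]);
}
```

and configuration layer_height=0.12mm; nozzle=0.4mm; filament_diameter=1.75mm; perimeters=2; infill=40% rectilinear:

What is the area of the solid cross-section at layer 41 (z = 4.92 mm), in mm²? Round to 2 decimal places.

At z = 4.92 mm: the cube is present — its section is the full 22×20.5 rectangle (area 451.00 mm²); the cube at (12, 2.5) is not intersected at this z (z outside [18, 39]); the cube at (1, -3.5) (footprint 9×20.5) is included at this height (area 184.50 mm²); Combining (union): the regions partially overlap — summed areas 635.50 mm² minus the doubly-counted overlap 153.00 mm² gives 482.50 mm² — area = 482.50 mm². Overall, the cross-section is a single solid region. Net area = 482.50 mm².

482.50 mm²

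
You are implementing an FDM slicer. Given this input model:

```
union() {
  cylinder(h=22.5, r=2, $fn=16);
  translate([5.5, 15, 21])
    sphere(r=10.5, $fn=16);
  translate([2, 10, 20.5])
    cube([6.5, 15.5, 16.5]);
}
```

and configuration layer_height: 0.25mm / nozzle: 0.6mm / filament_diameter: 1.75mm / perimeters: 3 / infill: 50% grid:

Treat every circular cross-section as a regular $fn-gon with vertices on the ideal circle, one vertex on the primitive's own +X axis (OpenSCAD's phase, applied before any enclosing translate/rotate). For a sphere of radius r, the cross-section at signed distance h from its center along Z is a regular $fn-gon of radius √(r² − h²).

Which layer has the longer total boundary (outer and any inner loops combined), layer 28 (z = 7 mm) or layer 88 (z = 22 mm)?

layer 88 (z = 22 mm)

Layer 28 (z = 7): the cylinder: section is a regular 16-gon, circumradius r=2 (perimeter = 2·16·2.000·sin(180°/16) = 12.49 mm); the sphere at (5.5, 15) does not reach this height (|z−center|=14.000 > r=10.5); the cube at (2, 10) does not reach this height (z outside [20.5, 37]); Taking the union: only the r=2 cylinder is present, so the union is just that shape — boundary = 12.49 mm. So its perimeter = 12.49 mm. Layer 88 (z = 22): the r=2 cylinder gives a regular 16-gon of circumradius 2 (constant along its height) (perimeter = 2·16·2.000·sin(180°/16) = 12.49 mm); the r=10.5 sphere at (5.5, 15) slices to a regular 16-gon of circumradius 10.452 (√(r²−h²) with h=1 from center) (perimeter = 2·16·10.452·sin(180°/16) = 65.25 mm); the cube at (2, 10) (footprint 6.5×15.5) is included at this height (perimeter 44.00 mm); Taking the union: the regions partially overlap (shared area 98.33 mm²), so the edge portions inside another operand are dropped and the merged outline is re-measured after clipping — boundary = 79.00 mm. So its perimeter = 79.00 mm. Layer 88 is larger (79.00 vs 12.49 mm).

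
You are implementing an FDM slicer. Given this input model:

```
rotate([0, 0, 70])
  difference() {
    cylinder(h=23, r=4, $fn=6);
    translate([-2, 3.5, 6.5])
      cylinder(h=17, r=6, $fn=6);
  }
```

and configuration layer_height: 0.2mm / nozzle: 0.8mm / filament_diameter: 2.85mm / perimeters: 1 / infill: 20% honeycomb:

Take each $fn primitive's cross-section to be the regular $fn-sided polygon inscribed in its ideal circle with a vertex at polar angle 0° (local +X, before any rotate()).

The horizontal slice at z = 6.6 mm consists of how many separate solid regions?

1

At z = 6.6 mm: the r=4 cylinder contributes a regular 6-gon of circumradius 4; the r=6 cylinder at (-2, 3.5) contributes a regular 6-gon of circumradius 6; Subtracting the remaining from the first: starting from the r=4 cylinder, the r=6 cylinder at (-2, 3.5) partially overlaps it — only the 27.50 mm² overlap (of its 93.53 mm²) is removed, clipping the outline — 1 connected region; (rotated 70° about Z; rotation is an isometry so areas/perimeters/island counts are preserved). The result has 1 disconnected region.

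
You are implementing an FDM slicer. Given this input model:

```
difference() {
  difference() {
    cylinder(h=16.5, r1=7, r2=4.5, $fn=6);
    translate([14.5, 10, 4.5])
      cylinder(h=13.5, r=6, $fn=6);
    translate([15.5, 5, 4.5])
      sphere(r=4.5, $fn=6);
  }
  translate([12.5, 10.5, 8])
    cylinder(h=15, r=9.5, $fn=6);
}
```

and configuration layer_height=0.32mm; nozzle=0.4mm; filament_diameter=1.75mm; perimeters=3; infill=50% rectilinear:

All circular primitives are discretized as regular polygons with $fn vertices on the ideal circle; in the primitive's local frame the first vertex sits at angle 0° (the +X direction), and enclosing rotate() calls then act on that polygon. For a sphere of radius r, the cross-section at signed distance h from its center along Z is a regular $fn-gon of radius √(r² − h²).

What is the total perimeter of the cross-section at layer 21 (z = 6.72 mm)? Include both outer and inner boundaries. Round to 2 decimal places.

At z = 6.72 mm: the cone contributes a regular 6-gon of circumradius 5.982 (interpolated between r1=7 and r2=4.5 at t=0.407) (perimeter = 2·6·5.982·sin(180°/6) = 35.89 mm); the r=6 cylinder at (14.5, 10) gives a regular 6-gon of circumradius 6 (constant along its height) (perimeter = 2·6·6.000·sin(180°/6) = 36.00 mm); the r=4.5 sphere at (15.5, 5) contributes a regular 6-gon of circumradius √(4.5²−2.22²) = 3.914 (perimeter = 2·6·3.914·sin(180°/6) = 23.49 mm); Taking the first minus the rest: starting from the cone, the r=6 cylinder at (14.5, 10) misses the remaining region (no effect); the r=4.5 sphere at (15.5, 5) misses the remaining region (no effect) — boundary = 35.89 mm; the cylinder at (12.5, 10.5) is not intersected at this z (z outside [8, 23]); Subtracting the remaining from the first: none of the subtracted shapes is present at this height, so that combined region is unchanged — boundary = 35.89 mm. Overall, the cross-section is a single solid region. Total boundary length (outer) = 35.89 mm.

35.89 mm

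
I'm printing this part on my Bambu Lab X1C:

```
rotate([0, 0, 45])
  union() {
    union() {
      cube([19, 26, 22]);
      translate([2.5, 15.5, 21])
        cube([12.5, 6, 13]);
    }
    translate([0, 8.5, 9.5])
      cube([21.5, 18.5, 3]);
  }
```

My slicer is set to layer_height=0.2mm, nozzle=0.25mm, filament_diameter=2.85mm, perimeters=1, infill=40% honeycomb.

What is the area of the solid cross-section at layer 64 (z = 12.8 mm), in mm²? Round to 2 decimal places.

At z = 12.8 mm: the 19×26 cube contributes its full rectangle (area 494.00 mm²); the cube at (2.5, 15.5) is not intersected at this z (z outside [21, 34]); Merging all regions: only the 19×26 cube is present, so the union is just that shape — area = 494.00 mm²; the cube at (0, 8.5) is not intersected at this z (z outside [9.5, 12.5]); Combining (union): only that combined region is present, so the union is just that shape — area = 494.00 mm²; (rotated 45° about Z; rotation is an isometry so areas/perimeters/island counts are preserved). Overall, the cross-section is a single solid region. Net area = 494.00 mm².

494.00 mm²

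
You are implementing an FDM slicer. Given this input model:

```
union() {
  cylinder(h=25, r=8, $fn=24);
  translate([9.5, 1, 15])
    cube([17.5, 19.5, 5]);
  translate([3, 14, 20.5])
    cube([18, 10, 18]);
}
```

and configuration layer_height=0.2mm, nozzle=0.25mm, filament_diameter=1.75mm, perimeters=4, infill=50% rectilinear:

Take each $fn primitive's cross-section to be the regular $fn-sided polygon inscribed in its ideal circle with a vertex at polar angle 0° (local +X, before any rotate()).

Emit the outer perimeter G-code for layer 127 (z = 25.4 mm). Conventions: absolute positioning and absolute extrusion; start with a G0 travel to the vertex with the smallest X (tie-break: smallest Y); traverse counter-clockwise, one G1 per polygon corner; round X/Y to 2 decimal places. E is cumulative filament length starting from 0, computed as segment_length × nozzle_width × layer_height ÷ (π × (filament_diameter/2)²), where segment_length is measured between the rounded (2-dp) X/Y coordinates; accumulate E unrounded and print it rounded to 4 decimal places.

G0 X3.00 Y14.00 Z25.40
G1 X21.00 Y14.00 E0.3742
G1 X21.00 Y24.00 E0.5821
G1 X3.00 Y24.00 E0.9562
G1 X3.00 Y14.00 E1.1641

At z = 25.4 mm: the cylinder is absent (z outside [0, 25]); the cube at (9.5, 1) is not intersected at this z (z outside [15, 20]); the cube at (3, 14) (footprint 18×10) is included at this height; Merging all regions: only the 18×10 cube at (3, 14) is present, so the union is just that shape — 1 connected region. The outline is a single polygon with 4 vertices. Extrusion per mm of travel: 0.25 × 0.2 / (π × 0.875²) = 0.020788. Accumulating E over each segment gives final E = 1.1641.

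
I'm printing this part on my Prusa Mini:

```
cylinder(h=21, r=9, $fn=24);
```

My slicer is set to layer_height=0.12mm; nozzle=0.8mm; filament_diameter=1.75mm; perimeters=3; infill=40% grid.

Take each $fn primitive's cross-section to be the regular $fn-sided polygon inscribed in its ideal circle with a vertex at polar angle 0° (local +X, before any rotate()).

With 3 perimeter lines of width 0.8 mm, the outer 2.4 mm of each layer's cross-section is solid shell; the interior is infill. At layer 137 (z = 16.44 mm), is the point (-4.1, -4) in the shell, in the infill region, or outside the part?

At z = 16.44 mm: the r=9 cylinder contributes a regular 24-gon of circumradius 9. Overall, the cross-section is a single solid region. The nearest boundary edge runs (-7.79, -4.50)→(-6.36, -6.36); distance from the point to it = 3.24 mm. The point is inside the cross-section and 3.24 mm from the nearest boundary — more than the 2.4 mm shell width (3 × 0.8), so it's in the infill interior.

infill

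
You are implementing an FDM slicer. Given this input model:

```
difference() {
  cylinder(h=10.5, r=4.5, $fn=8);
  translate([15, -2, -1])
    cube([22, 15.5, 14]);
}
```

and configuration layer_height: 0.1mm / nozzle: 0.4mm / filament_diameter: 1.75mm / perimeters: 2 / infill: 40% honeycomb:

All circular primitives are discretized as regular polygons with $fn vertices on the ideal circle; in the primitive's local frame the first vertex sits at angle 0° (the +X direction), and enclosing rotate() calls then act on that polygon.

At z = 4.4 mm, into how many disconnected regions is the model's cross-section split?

At z = 4.4 mm: the r=4.5 cylinder gives a regular 8-gon of circumradius 4.5 (constant along its height); the cube at (15, -2) is present — its section is the full 22×15.5 rectangle; Taking the first minus the rest: starting from the r=4.5 cylinder, the 22×15.5 cube at (15, -2) misses the remaining region (no effect) — 1 connected region. The result has 1 disconnected region.

1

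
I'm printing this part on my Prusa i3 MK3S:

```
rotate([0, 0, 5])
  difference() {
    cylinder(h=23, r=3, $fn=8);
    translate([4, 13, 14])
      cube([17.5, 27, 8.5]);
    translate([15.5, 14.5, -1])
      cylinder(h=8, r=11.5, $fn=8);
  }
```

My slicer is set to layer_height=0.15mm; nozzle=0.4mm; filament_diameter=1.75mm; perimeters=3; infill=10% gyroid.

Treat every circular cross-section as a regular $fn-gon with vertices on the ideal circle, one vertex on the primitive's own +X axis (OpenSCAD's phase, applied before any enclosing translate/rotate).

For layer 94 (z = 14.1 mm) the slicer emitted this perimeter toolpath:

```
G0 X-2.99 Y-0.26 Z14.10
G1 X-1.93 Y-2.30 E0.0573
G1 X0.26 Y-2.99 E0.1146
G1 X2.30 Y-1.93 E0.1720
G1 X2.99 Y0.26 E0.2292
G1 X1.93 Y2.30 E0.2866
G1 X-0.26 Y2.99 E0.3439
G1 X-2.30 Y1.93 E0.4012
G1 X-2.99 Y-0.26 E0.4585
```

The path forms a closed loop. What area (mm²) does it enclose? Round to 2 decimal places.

Apply the shoelace formula to the sequence of (X, Y) vertices; enclosed area = 25.49 mm².

25.49 mm²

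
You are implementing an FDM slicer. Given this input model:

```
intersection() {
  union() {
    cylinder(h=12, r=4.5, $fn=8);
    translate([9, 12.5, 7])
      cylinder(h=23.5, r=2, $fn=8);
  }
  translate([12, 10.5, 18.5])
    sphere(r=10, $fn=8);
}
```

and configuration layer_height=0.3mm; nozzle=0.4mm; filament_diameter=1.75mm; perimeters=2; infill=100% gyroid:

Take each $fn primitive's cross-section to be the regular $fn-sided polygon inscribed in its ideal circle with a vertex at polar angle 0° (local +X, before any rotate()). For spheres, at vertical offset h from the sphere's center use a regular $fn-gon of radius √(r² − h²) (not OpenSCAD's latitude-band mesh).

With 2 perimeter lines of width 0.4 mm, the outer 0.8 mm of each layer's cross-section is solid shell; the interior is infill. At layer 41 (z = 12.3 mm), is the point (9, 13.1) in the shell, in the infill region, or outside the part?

At z = 12.3 mm: the cylinder is not intersected at this z (z outside [0, 12]); the r=2 cylinder at (9, 12.5) gives a regular 8-gon of circumradius 2 (constant along its height); Merging all regions: only the r=2 cylinder at (9, 12.5) is present, so the union is just that shape — 1 connected region; the r=10 sphere at (12, 10.5) slices to a regular 8-gon of circumradius 7.846 (√(r²−h²) with h=6.2 from center); Taking the intersection: that combined region lies inside the r=10 sphere at (12, 10.5), so it is kept whole — 1 connected region. Overall, the cross-section is a single solid region. The nearest boundary edge runs (7.59, 13.91)→(9.00, 14.50); distance from the point to it = 1.29 mm. The point is inside the cross-section and 1.29 mm from the nearest boundary — more than the 0.8 mm shell width (2 × 0.4), so it's in the infill interior.

infill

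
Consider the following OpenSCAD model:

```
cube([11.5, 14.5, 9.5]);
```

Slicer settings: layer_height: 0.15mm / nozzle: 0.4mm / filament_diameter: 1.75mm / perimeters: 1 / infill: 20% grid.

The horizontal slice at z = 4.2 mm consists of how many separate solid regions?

1

At z = 4.2 mm: the 11.5×14.5 cube contributes its full rectangle. The result has 1 disconnected region.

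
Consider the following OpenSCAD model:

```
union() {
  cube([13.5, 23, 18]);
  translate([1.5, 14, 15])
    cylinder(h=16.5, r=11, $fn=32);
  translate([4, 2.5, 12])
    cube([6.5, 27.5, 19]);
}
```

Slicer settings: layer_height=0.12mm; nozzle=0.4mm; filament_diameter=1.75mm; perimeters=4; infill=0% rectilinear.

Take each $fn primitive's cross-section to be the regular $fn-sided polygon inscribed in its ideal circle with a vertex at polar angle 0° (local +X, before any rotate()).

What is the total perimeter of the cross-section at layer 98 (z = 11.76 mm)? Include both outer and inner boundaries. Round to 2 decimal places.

At z = 11.76 mm: the cube (footprint 13.5×23) is included at this height (perimeter 73.00 mm); the cylinder at (1.5, 14) is not intersected at this z (z outside [15, 31.5]); the cube at (4, 2.5) is absent (z outside [12, 31]); Combining (union): only the 13.5×23 cube is present, so the union is just that shape — boundary = 73.00 mm. Overall, the cross-section is a single solid region. Total boundary length (outer) = 73.00 mm.

73.00 mm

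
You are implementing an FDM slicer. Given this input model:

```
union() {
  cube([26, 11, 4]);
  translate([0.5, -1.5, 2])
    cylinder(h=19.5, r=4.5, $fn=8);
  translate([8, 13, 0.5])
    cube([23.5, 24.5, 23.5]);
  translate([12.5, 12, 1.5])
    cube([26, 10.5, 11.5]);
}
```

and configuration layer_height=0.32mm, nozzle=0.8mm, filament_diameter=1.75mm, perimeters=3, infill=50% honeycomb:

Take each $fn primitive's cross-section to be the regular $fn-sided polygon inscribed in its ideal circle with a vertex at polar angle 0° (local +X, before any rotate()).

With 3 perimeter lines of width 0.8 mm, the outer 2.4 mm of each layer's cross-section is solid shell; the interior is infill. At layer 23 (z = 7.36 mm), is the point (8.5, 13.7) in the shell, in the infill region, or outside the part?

At z = 7.36 mm: the cube does not reach this height (z outside [0, 4]); the cylinder at (0.5, -1.5): section is a regular 8-gon, circumradius r=4.5; the cube at (8, 13) (footprint 23.5×24.5) is included at this height; the 26×10.5 cube at (12.5, 12) contributes its full rectangle; Taking the union: the regions partially overlap (shared area 180.50 mm²), so overlapping operands fuse into one piece — 2 connected regions. Overall, the cross-section has 2 separate islands. The nearest boundary edge runs (8.00, 13.00)→(8.00, 37.50); distance from the point to it = 0.50 mm. (Shell/infill is judged within the island containing the point — the largest one.) The point is inside the cross-section, 0.50 mm from the nearest boundary — within the 2.4 mm shell band (3 × 0.8).

shell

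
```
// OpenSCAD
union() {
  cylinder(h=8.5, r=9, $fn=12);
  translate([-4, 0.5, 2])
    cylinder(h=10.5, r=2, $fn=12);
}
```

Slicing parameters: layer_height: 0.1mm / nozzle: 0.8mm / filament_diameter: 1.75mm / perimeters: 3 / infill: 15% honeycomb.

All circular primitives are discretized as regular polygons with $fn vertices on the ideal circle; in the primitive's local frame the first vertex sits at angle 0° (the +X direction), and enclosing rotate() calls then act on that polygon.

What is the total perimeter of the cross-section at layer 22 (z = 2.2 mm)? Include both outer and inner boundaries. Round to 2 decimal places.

At z = 2.2 mm: the r=9 cylinder gives a regular 12-gon of circumradius 9 (constant along its height) (perimeter = 2·12·9.000·sin(180°/12) = 55.90 mm); the r=2 cylinder at (-4, 0.5) contributes a regular 12-gon of circumradius 2 (perimeter = 2·12·2.000·sin(180°/12) = 12.42 mm); Taking the union: the r=2 cylinder at (-4, 0.5) lies entirely inside the r=9 cylinder, so the union is just the r=9 cylinder — boundary = 55.90 mm. Overall, the cross-section is a single solid region. Total boundary length (outer) = 55.90 mm.

55.90 mm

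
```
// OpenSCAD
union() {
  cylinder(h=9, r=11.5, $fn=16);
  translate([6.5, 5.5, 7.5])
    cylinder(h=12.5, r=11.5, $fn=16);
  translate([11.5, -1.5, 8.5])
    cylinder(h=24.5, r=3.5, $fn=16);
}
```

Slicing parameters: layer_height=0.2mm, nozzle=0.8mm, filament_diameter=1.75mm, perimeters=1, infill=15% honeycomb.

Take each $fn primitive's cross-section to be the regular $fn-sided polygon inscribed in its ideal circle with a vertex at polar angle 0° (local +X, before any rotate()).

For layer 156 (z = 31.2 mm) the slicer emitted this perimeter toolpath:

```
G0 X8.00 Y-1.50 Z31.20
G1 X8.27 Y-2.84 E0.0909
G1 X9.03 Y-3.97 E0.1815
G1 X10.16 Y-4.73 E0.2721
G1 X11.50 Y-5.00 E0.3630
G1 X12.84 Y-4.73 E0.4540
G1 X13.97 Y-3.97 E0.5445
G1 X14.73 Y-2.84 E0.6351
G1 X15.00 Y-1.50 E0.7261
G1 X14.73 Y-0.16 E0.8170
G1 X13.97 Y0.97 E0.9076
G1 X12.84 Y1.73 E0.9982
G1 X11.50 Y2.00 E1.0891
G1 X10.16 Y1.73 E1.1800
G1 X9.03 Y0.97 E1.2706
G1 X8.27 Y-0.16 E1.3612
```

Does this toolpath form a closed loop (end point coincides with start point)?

Start point (G0): (8.00, -1.50). End point (last G1): the path does not return to the start — open.

no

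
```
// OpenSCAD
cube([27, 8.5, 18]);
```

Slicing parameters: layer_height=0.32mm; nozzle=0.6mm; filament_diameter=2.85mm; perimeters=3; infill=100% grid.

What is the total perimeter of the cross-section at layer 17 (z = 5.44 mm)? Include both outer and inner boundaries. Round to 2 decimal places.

At z = 5.44 mm: the 27×8.5 cube contributes its full rectangle (perimeter 71.00 mm). Overall, the cross-section is a single solid region. Total boundary length (outer) = 71.00 mm.

71.00 mm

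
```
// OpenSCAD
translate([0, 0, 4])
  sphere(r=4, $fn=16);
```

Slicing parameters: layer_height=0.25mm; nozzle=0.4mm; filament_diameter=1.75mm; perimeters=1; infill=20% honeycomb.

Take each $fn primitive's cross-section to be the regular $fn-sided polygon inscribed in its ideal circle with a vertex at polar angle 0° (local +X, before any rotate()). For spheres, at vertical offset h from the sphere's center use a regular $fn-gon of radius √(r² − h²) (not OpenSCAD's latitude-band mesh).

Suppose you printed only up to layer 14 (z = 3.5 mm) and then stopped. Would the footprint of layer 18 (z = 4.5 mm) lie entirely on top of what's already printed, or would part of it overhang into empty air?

entirely on top

Compare the two slices. At z = 3.5: the r=4 sphere contributes a regular 16-gon of circumradius √(4²−0.5²) = 3.969 (area = (16/2)·3.969²·sin(360°/16) = 48.22 mm²). At z = 4.5: the sphere: section is a regular 16-gon, circumradius = √(r²−h²) = √(4²−0.5²) = 3.969 (area = (16/2)·3.969²·sin(360°/16) = 48.22 mm²). Checking containment: the cross-section at z = 4.5 is a subset of the cross-section at z = 3.5.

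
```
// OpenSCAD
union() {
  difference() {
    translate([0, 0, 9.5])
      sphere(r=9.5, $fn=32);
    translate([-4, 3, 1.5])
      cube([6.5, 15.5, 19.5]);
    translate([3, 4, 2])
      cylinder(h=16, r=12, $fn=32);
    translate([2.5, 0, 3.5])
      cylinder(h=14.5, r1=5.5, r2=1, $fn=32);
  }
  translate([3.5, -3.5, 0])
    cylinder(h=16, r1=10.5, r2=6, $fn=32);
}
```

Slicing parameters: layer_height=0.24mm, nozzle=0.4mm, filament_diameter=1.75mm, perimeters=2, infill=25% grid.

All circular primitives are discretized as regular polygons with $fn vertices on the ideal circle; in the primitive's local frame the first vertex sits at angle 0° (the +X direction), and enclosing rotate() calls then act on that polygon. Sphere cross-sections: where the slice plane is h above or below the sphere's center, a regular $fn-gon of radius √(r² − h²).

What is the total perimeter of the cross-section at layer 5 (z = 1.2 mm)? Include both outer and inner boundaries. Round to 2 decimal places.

63.75 mm

At z = 1.2 mm: the r=9.5 sphere slices to a regular 32-gon of circumradius 4.622 (√(r²−h²) with h=8.3 from center) (perimeter = 2·32·4.622·sin(180°/32) = 28.99 mm); the cube at (-4, 3) is absent (z outside [1.5, 21]); the cylinder at (3, 4) does not reach this height (z outside [2, 18]); the cone at (2.5, 0) is absent (z outside [3.5, 18]); Taking the first minus the rest: none of the subtracted shapes is present at this height, so the r=9.5 sphere is unchanged — boundary = 28.99 mm; the cone at (3.5, -3.5) contributes a regular 32-gon of circumradius 10.162 (interpolated between r1=10.5 and r2=6 at t=0.075) (perimeter = 2·32·10.162·sin(180°/32) = 63.75 mm); Combining (union): that combined region lies entirely inside the cone at (3.5, -3.5), so the union is just the cone at (3.5, -3.5) — boundary = 63.75 mm. Overall, the cross-section is a single solid region. Total boundary length (outer) = 63.75 mm.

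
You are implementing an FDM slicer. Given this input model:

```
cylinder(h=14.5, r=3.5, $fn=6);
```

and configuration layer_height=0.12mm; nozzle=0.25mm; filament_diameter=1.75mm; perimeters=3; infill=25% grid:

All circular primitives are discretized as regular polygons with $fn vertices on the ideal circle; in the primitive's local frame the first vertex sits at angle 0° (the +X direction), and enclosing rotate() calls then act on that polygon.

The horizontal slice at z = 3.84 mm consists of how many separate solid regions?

At z = 3.84 mm: the r=3.5 cylinder contributes a regular 6-gon of circumradius 3.5. The result has 1 disconnected region.

1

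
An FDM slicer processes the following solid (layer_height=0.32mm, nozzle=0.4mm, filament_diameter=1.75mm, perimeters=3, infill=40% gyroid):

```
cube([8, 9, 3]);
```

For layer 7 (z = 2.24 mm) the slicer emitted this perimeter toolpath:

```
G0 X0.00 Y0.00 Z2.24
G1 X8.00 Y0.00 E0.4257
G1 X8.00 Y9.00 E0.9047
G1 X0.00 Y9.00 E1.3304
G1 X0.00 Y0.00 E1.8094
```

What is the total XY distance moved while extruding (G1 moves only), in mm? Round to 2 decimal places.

34.00 mm

Sum the Euclidean lengths of each G1 segment: total = 34.00 mm.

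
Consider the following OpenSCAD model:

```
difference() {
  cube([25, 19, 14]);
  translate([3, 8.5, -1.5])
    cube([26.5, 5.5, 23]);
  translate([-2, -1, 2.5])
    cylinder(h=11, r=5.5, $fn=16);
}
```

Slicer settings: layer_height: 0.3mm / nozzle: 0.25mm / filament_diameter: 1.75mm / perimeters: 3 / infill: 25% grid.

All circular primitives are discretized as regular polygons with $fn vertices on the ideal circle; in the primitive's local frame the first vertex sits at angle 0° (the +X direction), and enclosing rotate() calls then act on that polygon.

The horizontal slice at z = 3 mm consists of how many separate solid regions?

At z = 3 mm: the cube (footprint 25×19) is included at this height; the cube at (3, 8.5) is present — its section is the full 26.5×5.5 rectangle; the r=5.5 cylinder at (-2, -1) contributes a regular 16-gon of circumradius 5.5; Taking the first minus the rest: starting from the 25×19 cube, the 26.5×5.5 cube at (3, 8.5) partially overlaps it — only the 121.00 mm² overlap (of its 145.75 mm²) is removed, clipping the outline; the r=5.5 cylinder at (-2, -1) partially overlaps it — only the 9.15 mm² overlap (of its 92.61 mm²) is removed, clipping the outline — 1 connected region. The result has 1 disconnected region.

1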